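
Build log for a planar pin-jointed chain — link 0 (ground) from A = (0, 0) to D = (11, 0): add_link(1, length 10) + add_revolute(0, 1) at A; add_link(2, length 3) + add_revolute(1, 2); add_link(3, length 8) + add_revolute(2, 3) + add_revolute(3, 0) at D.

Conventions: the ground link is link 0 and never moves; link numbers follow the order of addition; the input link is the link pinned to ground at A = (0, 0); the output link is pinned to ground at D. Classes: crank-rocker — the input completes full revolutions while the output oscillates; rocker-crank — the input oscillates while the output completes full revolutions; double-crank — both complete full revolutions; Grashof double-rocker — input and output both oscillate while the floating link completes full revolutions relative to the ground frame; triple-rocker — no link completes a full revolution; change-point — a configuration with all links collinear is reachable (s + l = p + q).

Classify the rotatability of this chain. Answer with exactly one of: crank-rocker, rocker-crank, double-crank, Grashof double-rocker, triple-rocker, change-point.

lengths: ground=11, input=10, coupler=3, output=8
sorted: s=3 (shortest), l=11 (longest), p+q=18
s + l = 14 vs p + q = 18
s + l < p + q (Grashof) with shortest = coupler link → Grashof double-rocker

Grashof double-rocker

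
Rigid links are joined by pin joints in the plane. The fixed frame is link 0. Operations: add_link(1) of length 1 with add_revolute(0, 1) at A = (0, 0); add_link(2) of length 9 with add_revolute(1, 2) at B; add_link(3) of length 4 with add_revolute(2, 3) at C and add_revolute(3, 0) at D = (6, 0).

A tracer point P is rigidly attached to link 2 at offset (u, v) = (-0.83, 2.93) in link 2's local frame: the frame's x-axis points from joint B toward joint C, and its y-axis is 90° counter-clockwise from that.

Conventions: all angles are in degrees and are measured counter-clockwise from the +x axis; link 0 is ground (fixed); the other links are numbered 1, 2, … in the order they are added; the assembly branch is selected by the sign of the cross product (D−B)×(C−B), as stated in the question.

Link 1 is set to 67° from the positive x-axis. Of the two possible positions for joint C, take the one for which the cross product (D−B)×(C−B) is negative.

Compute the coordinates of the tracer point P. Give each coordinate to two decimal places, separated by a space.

A=(0,0), D=(6.00,0)
B = A + 1.00·(cos67°, sin67°) = (0.3907, 0.9205)
|BD| = 5.6843
circle(B,9.00) ∩ circle(D,4.00): a=8.5597, h=2.7807
  candidates: C₊=(9.2877,2.2784) cross=15.806; C₋=(8.3871,-3.2096) cross=-15.806
  branch - wants cross < 0 → take C=(8.3871,-3.2096) (cross=-15.806)
ex = (C−B)/|BC| = (0.8885,-0.4589); ey = (0.4589,0.8885)
P = B + -0.83·ex + 2.93·ey = (0.9979,3.9047)

1.00 3.90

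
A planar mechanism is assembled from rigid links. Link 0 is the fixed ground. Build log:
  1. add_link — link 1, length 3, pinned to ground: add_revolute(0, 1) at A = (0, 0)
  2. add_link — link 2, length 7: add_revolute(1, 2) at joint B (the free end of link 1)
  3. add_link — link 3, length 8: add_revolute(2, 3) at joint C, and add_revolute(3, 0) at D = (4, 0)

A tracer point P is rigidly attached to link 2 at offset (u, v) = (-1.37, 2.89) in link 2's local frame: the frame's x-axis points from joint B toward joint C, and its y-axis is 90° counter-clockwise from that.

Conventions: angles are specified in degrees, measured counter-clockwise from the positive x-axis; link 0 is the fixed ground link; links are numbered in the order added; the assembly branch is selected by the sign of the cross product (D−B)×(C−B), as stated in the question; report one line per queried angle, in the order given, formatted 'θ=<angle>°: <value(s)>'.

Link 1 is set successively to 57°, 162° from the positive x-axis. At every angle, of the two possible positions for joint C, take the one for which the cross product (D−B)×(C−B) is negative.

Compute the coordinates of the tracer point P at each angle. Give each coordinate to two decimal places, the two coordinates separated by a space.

A=(0,0), D=(4.00,0)
θ=57°: B = A + 3.00·(cos57°, sin57°) = (1.6339, 2.5160)
θ=57°: |BD| = 3.4538
θ=57°: circle(B,7.00) ∩ circle(D,8.00): a=-0.4446, h=6.9859
θ=57°:   candidates: C₊=(6.4184,7.6257) cross=24.128; C₋=(-3.7597,-1.9459) cross=-24.128
θ=57°:   branch - wants cross < 0 → take C=(-3.7597,-1.9459) (cross=-24.128)
θ=57°: ex = (C−B)/|BC| = (-0.7705,-0.6374); ey = (0.6374,-0.7705)
θ=57°: P = B + -1.37·ex + 2.89·ey = (4.5317,1.1625)
θ=162°: B = A + 3.00·(cos162°, sin162°) = (-2.8532, 0.9271)
θ=162°: |BD| = 6.9156
θ=162°: circle(B,7.00) ∩ circle(D,8.00): a=2.3733, h=6.5854
θ=162°:   candidates: C₊=(0.3815,7.1349) cross=45.542; C₋=(-1.3841,-5.9171) cross=-45.542
θ=162°:   branch - wants cross < 0 → take C=(-1.3841,-5.9171) (cross=-45.542)
θ=162°: ex = (C−B)/|BC| = (0.2099,-0.9777); ey = (0.9777,0.2099)
θ=162°: P = B + -1.37·ex + 2.89·ey = (-0.3151,2.8731)

θ=57°: 4.53 1.16
θ=162°: -0.32 2.87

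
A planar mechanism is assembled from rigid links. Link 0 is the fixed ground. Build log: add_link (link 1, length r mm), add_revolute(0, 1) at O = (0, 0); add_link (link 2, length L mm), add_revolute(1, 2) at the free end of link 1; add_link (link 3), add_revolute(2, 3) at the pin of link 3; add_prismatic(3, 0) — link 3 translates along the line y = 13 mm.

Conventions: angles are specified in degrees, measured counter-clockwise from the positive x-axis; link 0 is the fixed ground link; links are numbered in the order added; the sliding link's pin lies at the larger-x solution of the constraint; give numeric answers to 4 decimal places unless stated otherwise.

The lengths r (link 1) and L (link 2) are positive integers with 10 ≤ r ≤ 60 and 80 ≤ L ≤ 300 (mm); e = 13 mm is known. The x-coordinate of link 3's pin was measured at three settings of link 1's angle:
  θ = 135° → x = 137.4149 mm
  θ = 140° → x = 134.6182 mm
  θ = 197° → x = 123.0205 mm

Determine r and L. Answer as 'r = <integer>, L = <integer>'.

constraint per measurement: (x − r cos θ)² + (r sin θ − e)² = L²
subtracting the θ₁ and θ₂ equations cancels the r² and L² terms:
r = (x₁² − x₂²) / (2[(x₁cos θ₁ + e sin θ₁) − (x₂cos θ₂ + e sin θ₂)]) = 56.0012 → r = 56
L² = (x₁ − r cos θ₁)² + (r sin θ₁ − e)² = 32041.0121 → L = 179.0000 → L = 179
check at θ₃=197°: x = 123.0205 (printed 123.0205) ✓

r = 56, L = 179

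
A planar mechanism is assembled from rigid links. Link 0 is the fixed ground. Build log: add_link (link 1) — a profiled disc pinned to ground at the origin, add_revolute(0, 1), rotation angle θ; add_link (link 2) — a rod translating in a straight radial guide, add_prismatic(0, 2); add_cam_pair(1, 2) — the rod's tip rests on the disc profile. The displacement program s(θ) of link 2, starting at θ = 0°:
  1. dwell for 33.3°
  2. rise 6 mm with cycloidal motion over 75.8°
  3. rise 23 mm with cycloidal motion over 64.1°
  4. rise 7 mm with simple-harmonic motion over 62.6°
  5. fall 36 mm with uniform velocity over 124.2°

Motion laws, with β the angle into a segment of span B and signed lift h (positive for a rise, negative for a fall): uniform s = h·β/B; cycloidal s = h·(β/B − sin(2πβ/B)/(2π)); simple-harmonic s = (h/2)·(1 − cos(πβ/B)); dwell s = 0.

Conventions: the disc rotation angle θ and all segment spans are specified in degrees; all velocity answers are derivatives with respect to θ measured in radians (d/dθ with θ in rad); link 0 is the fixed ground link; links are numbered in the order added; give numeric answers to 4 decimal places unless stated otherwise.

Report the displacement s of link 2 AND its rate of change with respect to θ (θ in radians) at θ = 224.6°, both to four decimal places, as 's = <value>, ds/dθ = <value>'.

seg 1 [0°–33.3°] dwell: s stays 0.0000
seg 2 [33.3°–109.1°] cycloidal, h=6: full span → s += 6 → s = 6.0000
seg 3 [109.1°–173.2°] cycloidal, h=23: full span → s += 23 → s = 29.0000
seg 4 [173.2°–235.8°] simple-harmonic, h=7: θ=224.6° here. β=51.4, B=62.6. 7/2·(1 − cos(π·0.8211)) = 6.4615 → s = 35.4615
velocity in seg [173.2°–235.8°] (simple-harmonic), θ in radians: β = 51.4° = 0.8971 rad, B = 62.6° = 1.0926 rad; ds/dθ = (πh/(2B)) sin(πβ/B) = (π·7/(2·1.0926)) sin(π·0.8211) = 5.363477 mm/rad

s = 35.4615, ds/dθ = 5.3635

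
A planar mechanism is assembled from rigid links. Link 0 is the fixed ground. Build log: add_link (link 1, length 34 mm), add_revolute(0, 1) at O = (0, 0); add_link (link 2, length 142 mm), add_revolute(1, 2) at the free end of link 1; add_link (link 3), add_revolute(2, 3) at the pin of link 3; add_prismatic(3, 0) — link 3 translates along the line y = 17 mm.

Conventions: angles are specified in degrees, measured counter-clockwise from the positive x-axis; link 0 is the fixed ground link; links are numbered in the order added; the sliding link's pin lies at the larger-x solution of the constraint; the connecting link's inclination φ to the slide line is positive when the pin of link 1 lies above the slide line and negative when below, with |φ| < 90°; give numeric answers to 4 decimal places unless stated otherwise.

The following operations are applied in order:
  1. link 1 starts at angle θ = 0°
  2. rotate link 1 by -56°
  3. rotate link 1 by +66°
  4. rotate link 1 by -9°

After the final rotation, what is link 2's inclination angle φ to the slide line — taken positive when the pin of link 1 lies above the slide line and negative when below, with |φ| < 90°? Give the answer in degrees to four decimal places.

geometry: r = 34 mm, L = 142 mm, e = 17 mm; θ starts at 0°
rotate link 1 by -56°: θ ← 0° -56° = -56°
rotate link 1 by +66°: θ ← -56° +66° = 10°
rotate link 1 by -9°: θ ← 10° -9° = 1°
h = r sin θ − e = 0.593382 − 17 = -16.406618
sin φ = h / L = -16.406618 / 142 = -0.11553956
φ = arcsin(-0.11553956) = -6.634747°

-6.6347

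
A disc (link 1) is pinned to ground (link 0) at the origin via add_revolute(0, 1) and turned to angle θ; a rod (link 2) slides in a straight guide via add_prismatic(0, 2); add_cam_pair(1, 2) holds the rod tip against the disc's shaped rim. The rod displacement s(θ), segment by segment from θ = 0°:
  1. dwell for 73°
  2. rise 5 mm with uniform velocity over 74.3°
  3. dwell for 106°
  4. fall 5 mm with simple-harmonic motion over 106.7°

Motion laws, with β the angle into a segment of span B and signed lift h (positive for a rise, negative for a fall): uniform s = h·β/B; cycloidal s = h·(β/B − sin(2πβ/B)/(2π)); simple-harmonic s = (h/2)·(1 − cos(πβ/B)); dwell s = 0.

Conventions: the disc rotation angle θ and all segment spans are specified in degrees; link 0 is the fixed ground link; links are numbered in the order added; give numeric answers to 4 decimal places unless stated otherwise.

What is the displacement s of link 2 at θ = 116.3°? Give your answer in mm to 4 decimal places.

segment 1 (0° to 73°, dwell): s unchanged at 0.0000
θ = 116.3° falls in segment 2 (73° to 147.3°, uniform, h = 5): β = 116.3 − 73 = 43.3°, B = 74.3°; Δs = 5·43.3/74.3 = 2.9139; s = 0.0000 + 2.9139 = 2.9139

2.9139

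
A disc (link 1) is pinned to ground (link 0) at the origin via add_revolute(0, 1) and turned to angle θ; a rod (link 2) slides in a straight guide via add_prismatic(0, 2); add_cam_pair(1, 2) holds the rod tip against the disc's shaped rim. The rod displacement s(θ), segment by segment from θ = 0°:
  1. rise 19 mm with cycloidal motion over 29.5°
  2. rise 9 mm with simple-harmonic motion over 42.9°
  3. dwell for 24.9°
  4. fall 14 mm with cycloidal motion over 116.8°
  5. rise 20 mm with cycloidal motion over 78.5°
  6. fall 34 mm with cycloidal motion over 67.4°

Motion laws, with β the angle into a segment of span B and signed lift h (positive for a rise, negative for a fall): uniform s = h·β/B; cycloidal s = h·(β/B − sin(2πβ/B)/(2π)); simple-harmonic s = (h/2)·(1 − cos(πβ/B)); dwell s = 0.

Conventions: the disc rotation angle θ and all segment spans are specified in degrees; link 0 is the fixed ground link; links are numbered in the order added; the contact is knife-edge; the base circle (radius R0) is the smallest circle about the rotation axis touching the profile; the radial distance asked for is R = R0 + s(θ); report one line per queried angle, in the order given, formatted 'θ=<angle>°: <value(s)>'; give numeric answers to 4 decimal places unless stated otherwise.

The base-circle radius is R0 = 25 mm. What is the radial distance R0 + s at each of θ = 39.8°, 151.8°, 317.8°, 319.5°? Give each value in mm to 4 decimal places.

segment 1 (0° to 29.5°, cycloidal, h = 19) is passed completely: s = 0.0000 + (19) = 19.0000
θ = 39.8° falls in segment 2 (29.5° to 72.4°, simple-harmonic, h = 9): β = 39.8 − 29.5 = 10.3°, B = 42.9°; Δs = 9/2·(1 − cos(π·0.2401)) = 1.2205; s = 19.0000 + 1.2205 = 20.2205
segment 2 (29.5° to 72.4°, simple-harmonic, h = 9) is passed completely: s = 19.0000 + (9) = 28.0000
segment 3 (72.4° to 97.3°, dwell): s unchanged at 28.0000
θ = 151.8° falls in segment 4 (97.3° to 214.1°, cycloidal, h = -14): β = 151.8 − 97.3 = 54.5°, B = 116.8°; Δs = -14·(0.4666 − sin(2π·0.4666)/(2π)) = -6.0685; s = 28.0000 − 6.0685 = 21.9315
segment 4 (97.3° to 214.1°, cycloidal, h = -14) is passed completely: s = 28.0000 + (-14) = 14.0000
segment 5 (214.1° to 292.6°, cycloidal, h = 20) is passed completely: s = 14.0000 + (20) = 34.0000
θ = 317.8° falls in segment 6 (292.6° to 360°, cycloidal, h = -34): β = 317.8 − 292.6 = 25.2°, B = 67.4°; Δs = -34·(0.3739 − sin(2π·0.3739)/(2π)) = -8.8592; s = 34.0000 − 8.8592 = 25.1408
θ = 319.5° falls in segment 6 (292.6° to 360°, cycloidal, h = -34): β = 319.5 − 292.6 = 26.9°, B = 67.4°; Δs = -34·(0.3991 − sin(2π·0.3991)/(2π)) = -10.3646; s = 34.0000 − 10.3646 = 23.6354
θ=39.8°: R = R0 + s = 25 + 20.2205 = 45.2205
θ=151.8°: R = R0 + s = 25 + 21.9315 = 46.9315
θ=317.8°: R = R0 + s = 25 + 25.1408 = 50.1408
θ=319.5°: R = R0 + s = 25 + 23.6354 = 48.6354

θ=39.8°: 45.2205
θ=151.8°: 46.9315
θ=317.8°: 50.1408
θ=319.5°: 48.6354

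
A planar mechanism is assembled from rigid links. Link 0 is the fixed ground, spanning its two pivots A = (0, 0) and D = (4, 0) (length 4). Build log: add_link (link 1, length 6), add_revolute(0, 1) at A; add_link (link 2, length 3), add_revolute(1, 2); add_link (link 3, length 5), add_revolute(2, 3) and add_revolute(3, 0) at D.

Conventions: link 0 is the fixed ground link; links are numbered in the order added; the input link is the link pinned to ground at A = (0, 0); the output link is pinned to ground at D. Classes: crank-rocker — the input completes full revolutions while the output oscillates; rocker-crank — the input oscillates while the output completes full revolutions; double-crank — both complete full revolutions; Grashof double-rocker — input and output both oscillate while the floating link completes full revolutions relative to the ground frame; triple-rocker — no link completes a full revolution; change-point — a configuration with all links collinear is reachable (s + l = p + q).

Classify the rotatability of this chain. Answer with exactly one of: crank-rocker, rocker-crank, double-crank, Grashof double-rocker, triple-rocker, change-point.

lengths: ground=4, input=6, coupler=3, output=5
sorted: s=3 (shortest), l=6 (longest), p+q=9
s + l = 9 vs p + q = 9
s + l = p + q → change-point (collinear configuration reachable)

change-point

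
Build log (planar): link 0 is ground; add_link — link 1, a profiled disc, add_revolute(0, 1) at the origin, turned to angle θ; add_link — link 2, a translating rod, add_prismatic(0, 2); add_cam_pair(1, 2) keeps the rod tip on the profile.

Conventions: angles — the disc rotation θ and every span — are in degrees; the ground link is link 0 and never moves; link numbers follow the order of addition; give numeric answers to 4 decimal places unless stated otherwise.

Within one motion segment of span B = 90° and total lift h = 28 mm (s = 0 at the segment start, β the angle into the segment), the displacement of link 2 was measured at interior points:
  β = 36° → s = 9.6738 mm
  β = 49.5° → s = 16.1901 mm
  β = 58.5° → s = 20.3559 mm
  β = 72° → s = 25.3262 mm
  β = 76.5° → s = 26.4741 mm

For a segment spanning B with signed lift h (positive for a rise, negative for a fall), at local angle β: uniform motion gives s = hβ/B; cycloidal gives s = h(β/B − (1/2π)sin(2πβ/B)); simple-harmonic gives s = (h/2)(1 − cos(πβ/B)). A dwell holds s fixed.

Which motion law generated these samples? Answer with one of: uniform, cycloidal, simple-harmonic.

candidates at β/B = r: uniform s = h·r (linear in β); cycloidal s = h·(r − sin(2πr)/(2π)); simple-harmonic s = (h/2)(1 − cos(πr))
β=36°: printed 9.6738 | uniform 11.2000, cycloidal 8.5806, simple-harmonic 9.6738
β=49.5°: printed 16.1901 | uniform 15.4000, cycloidal 16.7771, simple-harmonic 16.1901
β=58.5°: printed 20.3559 | uniform 18.2000, cycloidal 21.8053, simple-harmonic 20.3559
β=72°: printed 25.3262 | uniform 22.4000, cycloidal 26.6382, simple-harmonic 25.3262
β=76.5°: printed 26.4741 | uniform 23.8000, cycloidal 27.4053, simple-harmonic 26.4741
only one law matches every sample → simple-harmonic

simple-harmonic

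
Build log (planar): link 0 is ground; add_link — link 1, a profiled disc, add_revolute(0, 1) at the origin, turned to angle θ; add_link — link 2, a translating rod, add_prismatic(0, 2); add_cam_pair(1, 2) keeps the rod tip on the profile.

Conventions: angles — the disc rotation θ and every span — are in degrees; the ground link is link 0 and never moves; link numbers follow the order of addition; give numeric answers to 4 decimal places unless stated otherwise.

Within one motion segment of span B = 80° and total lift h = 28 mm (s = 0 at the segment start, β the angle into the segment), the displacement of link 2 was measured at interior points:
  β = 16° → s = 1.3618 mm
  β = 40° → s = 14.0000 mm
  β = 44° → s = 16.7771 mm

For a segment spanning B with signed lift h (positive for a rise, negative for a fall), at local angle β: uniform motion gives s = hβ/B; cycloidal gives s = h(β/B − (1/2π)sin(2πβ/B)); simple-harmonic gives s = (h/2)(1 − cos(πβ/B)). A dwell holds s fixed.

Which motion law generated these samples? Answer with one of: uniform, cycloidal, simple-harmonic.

candidates at β/B = r: uniform s = h·r (linear in β); cycloidal s = h·(r − sin(2πr)/(2π)); simple-harmonic s = (h/2)(1 − cos(πr))
β=16°: printed 1.3618 | uniform 5.6000, cycloidal 1.3618, simple-harmonic 2.6738
β=40°: printed 14.0000 | uniform 14.0000, cycloidal 14.0000, simple-harmonic 14.0000
β=44°: printed 16.7771 | uniform 15.4000, cycloidal 16.7771, simple-harmonic 16.1901
only one law matches every sample → cycloidal

cycloidal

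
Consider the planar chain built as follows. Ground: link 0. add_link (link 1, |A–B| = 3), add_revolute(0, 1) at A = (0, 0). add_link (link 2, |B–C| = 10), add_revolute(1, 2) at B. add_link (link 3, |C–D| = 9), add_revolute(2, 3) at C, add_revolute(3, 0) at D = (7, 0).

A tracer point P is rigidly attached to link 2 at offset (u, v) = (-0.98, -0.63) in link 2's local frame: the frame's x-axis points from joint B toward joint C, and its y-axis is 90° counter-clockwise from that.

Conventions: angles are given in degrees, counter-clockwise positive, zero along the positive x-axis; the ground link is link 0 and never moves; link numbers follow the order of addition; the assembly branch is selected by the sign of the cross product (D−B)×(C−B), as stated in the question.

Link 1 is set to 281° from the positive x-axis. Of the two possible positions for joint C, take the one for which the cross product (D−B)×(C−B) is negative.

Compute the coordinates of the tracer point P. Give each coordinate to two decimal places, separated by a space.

A=(0,0), D=(7.00,0)
B = A + 3.00·(cos281°, sin281°) = (0.5724, -2.9449)
|BD| = 7.0701
circle(B,10.00) ∩ circle(D,9.00): a=4.8787, h=8.7291
  candidates: C₊=(1.3719,7.0231) cross=61.716; C₋=(8.6437,-8.8486) cross=-61.716
  branch - wants cross < 0 → take C=(8.6437,-8.8486) (cross=-61.716)
ex = (C−B)/|BC| = (0.8071,-0.5904); ey = (0.5904,0.8071)
P = B + -0.98·ex + -0.63·ey = (-0.5905,-2.8748)

-0.59 -2.87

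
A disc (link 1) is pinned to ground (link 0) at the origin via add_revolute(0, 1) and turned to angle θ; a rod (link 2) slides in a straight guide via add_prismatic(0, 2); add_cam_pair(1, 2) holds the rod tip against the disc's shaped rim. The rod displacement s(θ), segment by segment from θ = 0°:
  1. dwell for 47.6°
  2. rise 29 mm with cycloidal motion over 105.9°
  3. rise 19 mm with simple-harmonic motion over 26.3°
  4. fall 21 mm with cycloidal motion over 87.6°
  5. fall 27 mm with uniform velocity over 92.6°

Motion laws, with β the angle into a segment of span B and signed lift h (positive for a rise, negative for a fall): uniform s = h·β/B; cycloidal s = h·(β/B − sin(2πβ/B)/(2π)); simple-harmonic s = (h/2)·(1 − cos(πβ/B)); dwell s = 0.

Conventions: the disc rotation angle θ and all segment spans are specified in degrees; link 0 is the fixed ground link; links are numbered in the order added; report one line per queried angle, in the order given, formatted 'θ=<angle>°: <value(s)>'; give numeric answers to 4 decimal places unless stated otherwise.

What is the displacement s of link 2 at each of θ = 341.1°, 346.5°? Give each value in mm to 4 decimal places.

segment 1 (0° to 47.6°, dwell): s unchanged at 0.0000
segment 2 (47.6° to 153.5°, cycloidal, h = 29) is passed completely: s = 0.0000 + (29) = 29.0000
segment 3 (153.5° to 179.8°, simple-harmonic, h = 19) is passed completely: s = 29.0000 + (19) = 48.0000
segment 4 (179.8° to 267.4°, cycloidal, h = -21) is passed completely: s = 48.0000 + (-21) = 27.0000
θ = 341.1° falls in segment 5 (267.4° to 360°, uniform, h = -27): β = 341.1 − 267.4 = 73.7°, B = 92.6°; Δs = -27·73.7/92.6 = -21.4892; s = 27.0000 − 21.4892 = 5.5108
θ = 346.5° falls in segment 5 (267.4° to 360°, uniform, h = -27): β = 346.5 − 267.4 = 79.1°, B = 92.6°; Δs = -27·79.1/92.6 = -23.0637; s = 27.0000 − 23.0637 = 3.9363

θ=341.1°: 5.5108
θ=346.5°: 3.9363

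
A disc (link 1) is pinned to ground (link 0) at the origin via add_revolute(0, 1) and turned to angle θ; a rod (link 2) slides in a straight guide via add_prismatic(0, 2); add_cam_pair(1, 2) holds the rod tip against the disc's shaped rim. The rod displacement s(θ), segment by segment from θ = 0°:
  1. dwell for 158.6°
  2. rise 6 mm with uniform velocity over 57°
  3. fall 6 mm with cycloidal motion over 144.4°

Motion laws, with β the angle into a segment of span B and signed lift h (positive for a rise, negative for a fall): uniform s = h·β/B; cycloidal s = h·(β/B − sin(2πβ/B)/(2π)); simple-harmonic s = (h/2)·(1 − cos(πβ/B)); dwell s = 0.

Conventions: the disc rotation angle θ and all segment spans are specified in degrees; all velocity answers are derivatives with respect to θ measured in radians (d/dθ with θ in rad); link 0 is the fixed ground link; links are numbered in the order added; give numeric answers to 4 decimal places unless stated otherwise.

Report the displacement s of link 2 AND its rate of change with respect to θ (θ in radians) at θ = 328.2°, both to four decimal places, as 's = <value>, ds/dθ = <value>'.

segment 1 (0° to 158.6°, dwell): s unchanged at 0.0000
segment 2 (158.6° to 215.6°, uniform, h = 6) is passed completely: s = 0.0000 + (6) = 6.0000
θ = 328.2° falls in segment 3 (215.6° to 360°, cycloidal, h = -6): β = 328.2 − 215.6 = 112.6°, B = 144.4°; Δs = -6·(0.7798 − sin(2π·0.7798)/(2π)) = -5.6169; s = 6.0000 − 5.6169 = 0.3831
velocity in seg [215.6°–360°] (cycloidal), θ in radians: β = 112.6° = 1.9652 rad, B = 144.4° = 2.5203 rad; ds/dθ = (h/B)(1 − cos(2πβ/B)) = ((-6)/2.5203)(1 − cos(2π·0.7798)) = -1.937867 mm/rad

s = 0.3831, ds/dθ = -1.9379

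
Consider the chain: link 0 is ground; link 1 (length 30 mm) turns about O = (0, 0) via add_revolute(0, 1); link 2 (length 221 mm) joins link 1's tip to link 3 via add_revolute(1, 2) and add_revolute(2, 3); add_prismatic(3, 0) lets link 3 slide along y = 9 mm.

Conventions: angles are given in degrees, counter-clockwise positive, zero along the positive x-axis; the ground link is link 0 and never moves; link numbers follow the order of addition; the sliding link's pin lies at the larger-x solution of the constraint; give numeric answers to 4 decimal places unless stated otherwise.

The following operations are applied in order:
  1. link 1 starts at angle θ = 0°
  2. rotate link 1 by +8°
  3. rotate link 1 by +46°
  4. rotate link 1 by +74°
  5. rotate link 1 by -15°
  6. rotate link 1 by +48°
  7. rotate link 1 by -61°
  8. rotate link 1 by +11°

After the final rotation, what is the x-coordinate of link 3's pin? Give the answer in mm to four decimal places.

geometry: r = 30 mm, L = 221 mm, e = 9 mm; θ starts at 0°
rotate link 1 by +8°: θ ← 0° +8° = 8°
rotate link 1 by +46°: θ ← 8° +46° = 54°
rotate link 1 by +74°: θ ← 54° +74° = 128°
rotate link 1 by -15°: θ ← 128° -15° = 113°
rotate link 1 by +48°: θ ← 113° +48° = 161°
rotate link 1 by -61°: θ ← 161° -61° = 100°
rotate link 1 by +11°: θ ← 100° +11° = 111°
crank pin P = (r cos θ, r sin θ) = (-10.751038, 28.007413)
h = r sin θ − e = 28.007413 − 9 = 19.007413
x = r cos θ + √(L² − h²) = -10.751038 + 220.181103 = 209.430065

209.4301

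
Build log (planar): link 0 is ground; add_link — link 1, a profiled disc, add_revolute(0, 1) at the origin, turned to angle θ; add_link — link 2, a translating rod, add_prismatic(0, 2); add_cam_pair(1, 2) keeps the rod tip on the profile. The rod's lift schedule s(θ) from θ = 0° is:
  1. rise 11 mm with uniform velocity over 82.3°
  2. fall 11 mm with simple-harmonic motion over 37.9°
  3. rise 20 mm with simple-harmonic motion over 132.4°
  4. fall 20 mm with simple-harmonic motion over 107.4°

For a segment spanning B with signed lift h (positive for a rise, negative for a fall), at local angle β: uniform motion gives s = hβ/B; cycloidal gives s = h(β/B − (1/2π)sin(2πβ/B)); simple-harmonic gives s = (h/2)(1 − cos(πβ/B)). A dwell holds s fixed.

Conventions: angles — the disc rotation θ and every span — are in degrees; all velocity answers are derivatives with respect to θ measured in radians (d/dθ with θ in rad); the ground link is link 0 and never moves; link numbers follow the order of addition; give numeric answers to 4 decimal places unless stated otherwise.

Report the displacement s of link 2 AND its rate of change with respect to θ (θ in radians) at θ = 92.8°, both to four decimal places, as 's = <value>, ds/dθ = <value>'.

seg 1 [0°–82.3°] uniform, h=11: full span → s += 11 → s = 11.0000
seg 2 [82.3°–120.2°] simple-harmonic, h=-11: θ=92.8° here. β=10.5, B=37.9. -11/2·(1 − cos(π·0.2770)) = -1.9550 → s = 9.0450
velocity in seg [82.3°–120.2°] (simple-harmonic), θ in radians: β = 10.5° = 0.1833 rad, B = 37.9° = 0.6615 rad; ds/dθ = (πh/(2B)) sin(πβ/B) = (π·(-11)/(2·0.6615)) sin(π·0.2770) = -19.971418 mm/rad

s = 9.0450, ds/dθ = -19.9714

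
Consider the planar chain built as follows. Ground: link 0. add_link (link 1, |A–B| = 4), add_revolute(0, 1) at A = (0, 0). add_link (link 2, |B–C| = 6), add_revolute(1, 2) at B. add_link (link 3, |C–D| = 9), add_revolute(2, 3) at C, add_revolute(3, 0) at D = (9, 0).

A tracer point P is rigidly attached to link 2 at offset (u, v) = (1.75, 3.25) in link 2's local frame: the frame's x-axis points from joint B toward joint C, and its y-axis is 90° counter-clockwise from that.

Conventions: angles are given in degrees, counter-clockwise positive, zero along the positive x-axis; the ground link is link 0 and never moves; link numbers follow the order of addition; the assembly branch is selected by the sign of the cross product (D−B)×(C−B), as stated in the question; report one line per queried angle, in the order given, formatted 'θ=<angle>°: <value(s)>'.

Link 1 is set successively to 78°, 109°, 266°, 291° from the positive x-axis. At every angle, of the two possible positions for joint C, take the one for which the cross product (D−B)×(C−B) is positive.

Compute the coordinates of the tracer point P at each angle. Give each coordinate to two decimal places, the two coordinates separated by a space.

A=(0,0), D=(9.00,0)
θ=78°: B = A + 4.00·(cos78°, sin78°) = (0.8316, 3.9126)
θ=78°: |BD| = 9.0571
θ=78°: circle(B,6.00) ∩ circle(D,9.00): a=2.0443, h=5.6410
θ=78°:   candidates: C₊=(5.1122,8.1170) cross=51.091; C₋=(0.2385,-2.0580) cross=-51.091
θ=78°:   branch + wants cross > 0 → take C=(5.1122,8.1170) (cross=51.091)
θ=78°: ex = (C−B)/|BC| = (0.7134,0.7007); ey = (-0.7007,0.7134)
θ=78°: P = B + 1.75·ex + 3.25·ey = (-0.1972,7.4575)
θ=109°: B = A + 4.00·(cos109°, sin109°) = (-1.3023, 3.7821)
θ=109°: |BD| = 10.9746
θ=109°: circle(B,6.00) ∩ circle(D,9.00): a=3.4371, h=4.9180
θ=109°:   candidates: C₊=(3.6191,7.2143) cross=53.973; C₋=(0.2294,-2.0191) cross=-53.973
θ=109°:   branch + wants cross > 0 → take C=(3.6191,7.2143) (cross=53.973)
θ=109°: ex = (C−B)/|BC| = (0.8202,0.5720); ey = (-0.5720,0.8202)
θ=109°: P = B + 1.75·ex + 3.25·ey = (-1.7260,7.4489)
θ=266°: B = A + 4.00·(cos266°, sin266°) = (-0.2790, -3.9903)
θ=266°: |BD| = 10.1006
θ=266°: circle(B,6.00) ∩ circle(D,9.00): a=2.8227, h=5.2945
θ=266°:   candidates: C₊=(0.2225,1.9887) cross=53.478; C₋=(4.4057,-7.7390) cross=-53.478
θ=266°:   branch + wants cross > 0 → take C=(0.2225,1.9887) (cross=53.478)
θ=266°: ex = (C−B)/|BC| = (0.0836,0.9965); ey = (-0.9965,0.0836)
θ=266°: P = B + 1.75·ex + 3.25·ey = (-3.3714,-1.9747)
θ=291°: B = A + 4.00·(cos291°, sin291°) = (1.4335, -3.7343)
θ=291°: |BD| = 8.4379
θ=291°: circle(B,6.00) ∩ circle(D,9.00): a=1.5524, h=5.7957
θ=291°:   candidates: C₊=(0.2606,2.1499) cross=48.903; C₋=(5.3905,-8.2445) cross=-48.903
θ=291°:   branch + wants cross > 0 → take C=(0.2606,2.1499) (cross=48.903)
θ=291°: ex = (C−B)/|BC| = (-0.1955,0.9807); ey = (-0.9807,-0.1955)
θ=291°: P = B + 1.75·ex + 3.25·ey = (-2.0959,-2.6534)

θ=78°: -0.20 7.46
θ=109°: -1.73 7.45
θ=266°: -3.37 -1.97
θ=291°: -2.10 -2.65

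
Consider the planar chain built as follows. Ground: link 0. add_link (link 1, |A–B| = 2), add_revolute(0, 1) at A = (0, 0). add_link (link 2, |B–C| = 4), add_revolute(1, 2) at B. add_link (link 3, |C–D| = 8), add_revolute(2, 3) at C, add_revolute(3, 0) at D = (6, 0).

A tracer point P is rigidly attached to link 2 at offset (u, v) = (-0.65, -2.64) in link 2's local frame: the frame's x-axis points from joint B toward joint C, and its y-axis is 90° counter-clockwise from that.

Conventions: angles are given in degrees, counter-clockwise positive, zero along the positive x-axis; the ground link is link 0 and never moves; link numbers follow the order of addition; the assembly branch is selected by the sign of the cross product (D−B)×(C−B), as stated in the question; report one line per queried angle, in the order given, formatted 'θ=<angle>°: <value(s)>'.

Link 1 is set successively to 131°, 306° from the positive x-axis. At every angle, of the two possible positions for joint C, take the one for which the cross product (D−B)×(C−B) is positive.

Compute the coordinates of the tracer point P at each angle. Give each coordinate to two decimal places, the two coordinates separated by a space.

A=(0,0), D=(6.00,0)
θ=131°: B = A + 2.00·(cos131°, sin131°) = (-1.3121, 1.5094)
θ=131°: |BD| = 7.4663
θ=131°: circle(B,4.00) ∩ circle(D,8.00): a=0.5187, h=3.9662
θ=131°:   candidates: C₊=(-0.0023,5.2889) cross=29.613; C₋=(-1.6060,-2.4798) cross=-29.613
θ=131°:   branch + wants cross > 0 → take C=(-0.0023,5.2889) (cross=29.613)
θ=131°: ex = (C−B)/|BC| = (0.3275,0.9449); ey = (-0.9449,0.3275)
θ=131°: P = B + -0.65·ex + -2.64·ey = (0.9695,0.0308)
θ=306°: B = A + 2.00·(cos306°, sin306°) = (1.1756, -1.6180)
θ=306°: |BD| = 5.0885
θ=306°: circle(B,4.00) ∩ circle(D,8.00): a=-2.1722, h=3.3588
θ=306°:   candidates: C₊=(-1.9519,0.8757) cross=17.091; C₋=(0.1841,-5.4932) cross=-17.091
θ=306°:   branch + wants cross > 0 → take C=(-1.9519,0.8757) (cross=17.091)
θ=306°: ex = (C−B)/|BC| = (-0.7819,0.6234); ey = (-0.6234,-0.7819)
θ=306°: P = B + -0.65·ex + -2.64·ey = (3.3297,0.0409)

θ=131°: 0.97 0.03
θ=306°: 3.33 0.04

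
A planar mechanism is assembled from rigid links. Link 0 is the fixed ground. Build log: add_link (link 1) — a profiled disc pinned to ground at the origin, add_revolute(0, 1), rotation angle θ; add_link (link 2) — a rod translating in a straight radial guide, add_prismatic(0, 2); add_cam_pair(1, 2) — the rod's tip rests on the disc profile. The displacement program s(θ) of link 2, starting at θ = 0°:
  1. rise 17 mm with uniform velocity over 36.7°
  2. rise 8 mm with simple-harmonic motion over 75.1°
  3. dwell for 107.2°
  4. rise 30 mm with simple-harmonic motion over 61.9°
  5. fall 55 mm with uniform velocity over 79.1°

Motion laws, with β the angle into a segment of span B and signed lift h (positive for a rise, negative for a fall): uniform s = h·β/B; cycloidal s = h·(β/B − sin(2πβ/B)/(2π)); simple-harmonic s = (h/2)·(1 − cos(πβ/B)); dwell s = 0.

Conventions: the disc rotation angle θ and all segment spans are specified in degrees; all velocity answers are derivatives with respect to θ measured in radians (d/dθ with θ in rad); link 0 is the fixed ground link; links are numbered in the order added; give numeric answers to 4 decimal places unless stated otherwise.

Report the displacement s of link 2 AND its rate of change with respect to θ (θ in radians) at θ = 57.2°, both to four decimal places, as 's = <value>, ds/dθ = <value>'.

seg 1 [0°–36.7°] uniform, h=17: full span → s += 17 → s = 17.0000
seg 2 [36.7°–111.8°] simple-harmonic, h=8: θ=57.2° here. β=20.5, B=75.1. 8/2·(1 − cos(π·0.2730)) = 1.3829 → s = 18.3829
velocity in seg [36.7°–111.8°] (simple-harmonic), θ in radians: β = 20.5° = 0.3578 rad, B = 75.1° = 1.3107 rad; ds/dθ = (πh/(2B)) sin(πβ/B) = (π·8/(2·1.3107)) sin(π·0.2730) = 7.250308 mm/rad

s = 18.3829, ds/dθ = 7.2503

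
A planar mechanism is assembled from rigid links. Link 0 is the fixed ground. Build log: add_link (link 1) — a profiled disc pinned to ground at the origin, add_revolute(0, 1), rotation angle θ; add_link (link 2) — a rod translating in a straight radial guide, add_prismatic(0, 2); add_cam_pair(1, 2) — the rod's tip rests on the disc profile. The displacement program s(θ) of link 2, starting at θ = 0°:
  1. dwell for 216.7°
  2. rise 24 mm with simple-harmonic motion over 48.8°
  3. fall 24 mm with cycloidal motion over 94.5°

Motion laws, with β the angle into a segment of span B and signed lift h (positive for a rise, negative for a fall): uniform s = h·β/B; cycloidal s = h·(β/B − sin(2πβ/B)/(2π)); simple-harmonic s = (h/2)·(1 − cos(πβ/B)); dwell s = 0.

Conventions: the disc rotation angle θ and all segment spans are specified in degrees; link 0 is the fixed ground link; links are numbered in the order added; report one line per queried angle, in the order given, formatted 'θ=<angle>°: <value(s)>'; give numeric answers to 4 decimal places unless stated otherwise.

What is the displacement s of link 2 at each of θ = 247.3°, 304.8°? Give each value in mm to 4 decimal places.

seg 1 [0°–216.7°] dwell: s stays 0.0000
seg 2 [216.7°–265.5°] simple-harmonic, h=24: θ=247.3° here. β=30.6, B=48.8. 24/2·(1 − cos(π·0.6270)) = 16.6635 → s = 16.6635
seg 2 [216.7°–265.5°] simple-harmonic, h=24: full span → s += 24 → s = 24.0000
seg 3 [265.5°–360°] cycloidal, h=-24: θ=304.8° here. β=39.3, B=94.5. -24·(0.4159 − sin(2π·0.4159)/(2π)) = -8.0546 → s = 15.9454

θ=247.3°: 16.6635
θ=304.8°: 15.9454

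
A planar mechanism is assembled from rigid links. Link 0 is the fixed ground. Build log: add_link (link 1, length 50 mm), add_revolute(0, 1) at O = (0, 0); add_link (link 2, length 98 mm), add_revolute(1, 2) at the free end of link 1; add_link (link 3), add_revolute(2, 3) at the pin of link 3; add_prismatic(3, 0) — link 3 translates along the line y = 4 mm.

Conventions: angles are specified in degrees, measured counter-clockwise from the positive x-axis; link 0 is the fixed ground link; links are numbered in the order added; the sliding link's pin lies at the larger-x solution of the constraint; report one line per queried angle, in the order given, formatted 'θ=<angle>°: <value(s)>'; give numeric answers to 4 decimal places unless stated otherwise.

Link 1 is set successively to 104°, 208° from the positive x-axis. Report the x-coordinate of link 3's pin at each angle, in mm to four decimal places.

geometry: r = 50 mm, L = 98 mm, e = 4 mm
θ=104°: crank pin P = (r cos θ, r sin θ) = (-12.096095, 48.514786)
θ=104°: h = r sin θ − e = 48.514786 − 4 = 44.514786
θ=104°: x = r cos θ + √(L² − h²) = -12.096095 + 87.306551 = 75.210456
θ=208°: crank pin P = (r cos θ, r sin θ) = (-44.147380, -23.473578)
θ=208°: h = r sin θ − e = -23.473578 − 4 = -27.473578
θ=208°: x = r cos θ + √(L² − h²) = -44.147380 + 94.070200 = 49.922820

θ=104°: 75.2105
θ=208°: 49.9228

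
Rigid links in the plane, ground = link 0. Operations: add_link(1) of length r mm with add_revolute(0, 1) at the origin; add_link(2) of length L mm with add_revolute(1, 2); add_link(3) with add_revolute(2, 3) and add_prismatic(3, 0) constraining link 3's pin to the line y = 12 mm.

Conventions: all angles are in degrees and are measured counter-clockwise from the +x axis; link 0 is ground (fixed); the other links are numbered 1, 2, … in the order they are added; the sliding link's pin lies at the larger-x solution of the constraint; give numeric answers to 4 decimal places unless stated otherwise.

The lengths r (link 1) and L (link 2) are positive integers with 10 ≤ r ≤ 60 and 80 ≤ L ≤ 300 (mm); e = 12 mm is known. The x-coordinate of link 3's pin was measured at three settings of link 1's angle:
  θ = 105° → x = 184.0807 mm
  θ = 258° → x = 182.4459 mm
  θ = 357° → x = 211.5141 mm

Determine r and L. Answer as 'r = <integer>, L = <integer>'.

constraint per measurement: (x − r cos θ)² + (r sin θ − e)² = L²
subtracting the θ₁ and θ₂ equations cancels the r² and L² terms:
r = (x₁² − x₂²) / (2[(x₁cos θ₁ + e sin θ₁) − (x₂cos θ₂ + e sin θ₂)]) = 22.0003 → r = 22
L² = (x₁ − r cos θ₁)² + (r sin θ₁ − e)² = 36100.0133 → L = 190.0000 → L = 190
check at θ₃=357°: x = 211.5141 (printed 211.5141) ✓

r = 22, L = 190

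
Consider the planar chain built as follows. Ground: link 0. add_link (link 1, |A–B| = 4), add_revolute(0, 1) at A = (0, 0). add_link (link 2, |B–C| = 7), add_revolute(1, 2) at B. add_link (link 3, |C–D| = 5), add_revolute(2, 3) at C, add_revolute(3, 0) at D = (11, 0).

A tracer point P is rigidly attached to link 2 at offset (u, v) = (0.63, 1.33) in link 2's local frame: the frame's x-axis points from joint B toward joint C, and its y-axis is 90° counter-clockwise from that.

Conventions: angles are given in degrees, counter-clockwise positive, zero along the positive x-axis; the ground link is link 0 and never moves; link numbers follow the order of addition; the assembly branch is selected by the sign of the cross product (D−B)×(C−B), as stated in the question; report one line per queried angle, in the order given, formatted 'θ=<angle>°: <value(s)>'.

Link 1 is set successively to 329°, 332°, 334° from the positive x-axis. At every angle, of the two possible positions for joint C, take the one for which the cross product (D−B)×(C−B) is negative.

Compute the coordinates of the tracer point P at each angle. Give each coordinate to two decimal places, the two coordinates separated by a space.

A=(0,0), D=(11.00,0)
θ=329°: B = A + 4.00·(cos329°, sin329°) = (3.4287, -2.0602)
θ=329°: |BD| = 7.8466
θ=329°: circle(B,7.00) ∩ circle(D,5.00): a=5.4526, h=4.3896
θ=329°:   candidates: C₊=(7.5375,3.6071) cross=34.444; C₋=(9.8425,-4.8642) cross=-34.444
θ=329°:   branch - wants cross < 0 → take C=(9.8425,-4.8642) (cross=-34.444)
θ=329°: ex = (C−B)/|BC| = (0.9163,-0.4006); ey = (0.4006,0.9163)
θ=329°: P = B + 0.63·ex + 1.33·ey = (4.5387,-1.0939)
θ=332°: B = A + 4.00·(cos332°, sin332°) = (3.5318, -1.8779)
θ=332°: |BD| = 7.7007
θ=332°: circle(B,7.00) ∩ circle(D,5.00): a=5.4086, h=4.4437
θ=332°:   candidates: C₊=(7.6935,3.7506) cross=34.220; C₋=(9.8608,-4.8685) cross=-34.220
θ=332°:   branch - wants cross < 0 → take C=(9.8608,-4.8685) (cross=-34.220)
θ=332°: ex = (C−B)/|BC| = (0.9041,-0.4272); ey = (0.4272,0.9041)
θ=332°: P = B + 0.63·ex + 1.33·ey = (4.6696,-0.9445)
θ=334°: B = A + 4.00·(cos334°, sin334°) = (3.5952, -1.7535)
θ=334°: |BD| = 7.6096
θ=334°: circle(B,7.00) ∩ circle(D,5.00): a=5.3818, h=4.4762
θ=334°:   candidates: C₊=(7.8006,3.8424) cross=34.062; C₋=(9.8636,-4.8691) cross=-34.062
θ=334°:   branch - wants cross < 0 → take C=(9.8636,-4.8691) (cross=-34.062)
θ=334°: ex = (C−B)/|BC| = (0.8955,-0.4451); ey = (0.4451,0.8955)
θ=334°: P = B + 0.63·ex + 1.33·ey = (4.7513,-0.8429)

θ=329°: 4.54 -1.09
θ=332°: 4.67 -0.94
θ=334°: 4.75 -0.84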